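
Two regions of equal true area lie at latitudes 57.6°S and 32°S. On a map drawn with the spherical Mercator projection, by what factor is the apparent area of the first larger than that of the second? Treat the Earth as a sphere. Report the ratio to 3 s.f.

Mercator is conformal with k = sec φ, so areal scale = k² = sec²φ.
At 57.6°: sec²(57.6°) = 1/0.5358² = 3.483.
At 32°: sec²(32°) = 1/0.8480² = 1.390.
Ratio = 3.483/1.390 = cos²(32°)/cos²(57.6°) ≈ 2.50.

2.50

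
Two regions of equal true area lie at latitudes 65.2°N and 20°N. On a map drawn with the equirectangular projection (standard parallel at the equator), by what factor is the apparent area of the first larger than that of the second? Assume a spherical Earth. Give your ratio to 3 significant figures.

2.24

For the equirectangular projection with φ₀ = 0 (plate carrée), h = 1 along meridians and k = sec φ along parallels.
Areal scale at 65.2°: h·k = 1.000 × 2.384 = 2.384.
Areal scale at 20°: h·k = 1.000 × 1.064 = 1.064.
Ratio = 2.384/1.064 ≈ 2.24.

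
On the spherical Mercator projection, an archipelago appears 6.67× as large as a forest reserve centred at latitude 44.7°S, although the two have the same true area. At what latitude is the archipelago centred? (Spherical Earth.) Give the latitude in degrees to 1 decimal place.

74.0°

Mercator areal scale is sec²φ, so apparent-area ratio = sec²φ₁ / sec²φ₂ = cos²φ₂ / cos²φ₁.
cos²φ₂ / cos²φ₁ = 6.67  ⇒  cos φ₁ = cos 44.7° / √6.67 = 0.7108/2.583 = 0.2752.
φ₁ = arccos(0.2752) ≈ 74.0°.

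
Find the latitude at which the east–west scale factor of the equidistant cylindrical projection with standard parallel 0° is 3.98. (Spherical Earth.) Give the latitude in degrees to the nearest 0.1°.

Plate carrée: h = 1, k = sec φ along parallels.
sec φ = 3.98  ⇒  cos φ = 0.2513  ⇒  φ ≈ 75.4°.

75.4°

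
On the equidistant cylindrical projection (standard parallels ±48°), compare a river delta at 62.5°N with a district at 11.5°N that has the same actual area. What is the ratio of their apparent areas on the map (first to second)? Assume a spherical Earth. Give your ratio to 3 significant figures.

2.12

With standard parallel φ₀ = 48°, the equirectangular projection gives x = Rλ cos φ₀, y = Rφ, so h = 1 and k = cos 48° / cos φ.
Areal scale at 62.5°: h·k = 1.000 × 1.449 = 1.449.
Areal scale at 11.5°: h·k = 1.000 × 0.6828 = 0.6828.
Ratio = 1.449/0.6828 ≈ 2.12.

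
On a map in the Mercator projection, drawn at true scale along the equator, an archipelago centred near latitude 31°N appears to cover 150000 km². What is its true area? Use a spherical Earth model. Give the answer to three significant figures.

The Mercator projection is conformal; its linear scale factor is the same in every direction and equals sec φ = 1/cos φ.
Areal scale = k² = sec²φ = 1/cos²(31°) = 1/0.8572² = 1.361.
True area = apparent / (areal scale) = 150000 / 1.361 ≈ 110000 km².

110000 km²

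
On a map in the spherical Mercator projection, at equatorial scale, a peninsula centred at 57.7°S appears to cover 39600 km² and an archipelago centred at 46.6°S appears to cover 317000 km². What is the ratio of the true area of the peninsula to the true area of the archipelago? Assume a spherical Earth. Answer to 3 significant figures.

Since Mercator area scale is 1/cos²φ, the true area equals the apparent area multiplied by cos²φ.
True area of peninsula: 39600 × cos²(57.7°) = 39600 × 0.2855 = 11310 km².
True area of archipelago: 317000 × cos²(46.6°) = 317000 × 0.4721 = 149700 km².
Ratio = 11310 / 149700 ≈ 0.0756.

0.0756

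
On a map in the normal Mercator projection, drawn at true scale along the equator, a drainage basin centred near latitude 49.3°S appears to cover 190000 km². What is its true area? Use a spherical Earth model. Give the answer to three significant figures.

80800 km²

For Mercator, h = k = sec φ (a conformal cylindrical projection has a single point scale, 1/cos φ).
Areal scale = k² = sec²φ = 1/cos²(49.3°) = 1/0.6521² = 2.352.
True area = apparent / (areal scale) = 190000 / 2.352 ≈ 80800 km².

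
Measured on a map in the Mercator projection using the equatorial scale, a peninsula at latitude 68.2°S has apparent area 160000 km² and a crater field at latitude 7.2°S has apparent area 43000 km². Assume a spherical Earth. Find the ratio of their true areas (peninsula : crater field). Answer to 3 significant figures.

0.521

Mercator's areal exaggeration is sec²φ; hence true area = (apparent area) · cos²φ.
True area of peninsula: 160000 × cos²(68.2°) = 160000 × 0.1379 = 22070 km².
True area of crater field: 43000 × cos²(7.2°) = 43000 × 0.9843 = 42320 km².
Ratio = 22070 / 42320 ≈ 0.521.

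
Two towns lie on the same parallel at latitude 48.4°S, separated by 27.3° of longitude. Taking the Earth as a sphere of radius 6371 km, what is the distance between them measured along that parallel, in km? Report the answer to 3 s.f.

Arc length along a parallel = R cos φ · Δλ (with Δλ in radians).
= 6371 × cos 48.4° × (27.3° × π/180) = 6371 × 0.6639 × 0.4765 ≈ 2020 km.

2020 km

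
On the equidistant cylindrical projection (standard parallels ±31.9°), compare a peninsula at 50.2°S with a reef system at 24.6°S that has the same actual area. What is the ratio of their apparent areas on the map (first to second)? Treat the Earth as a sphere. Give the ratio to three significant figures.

With standard parallel φ₀ = 31.9°, the equirectangular projection gives x = Rλ cos φ₀, y = Rφ, so h = 1 and k = cos 31.9° / cos φ.
Areal scale at 50.2°: h·k = 1.000 × 1.326 = 1.326.
Areal scale at 24.6°: h·k = 1.000 × 0.9337 = 0.9337.
Ratio = 1.326/0.9337 ≈ 1.42.

1.42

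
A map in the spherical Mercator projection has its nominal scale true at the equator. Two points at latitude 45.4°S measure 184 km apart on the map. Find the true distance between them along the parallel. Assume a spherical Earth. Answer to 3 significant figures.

The Mercator projection is conformal; its linear scale factor is the same in every direction and equals sec φ = 1/cos φ.
Along the parallel at 45.4°, map distances are exaggerated by k = sec 45.4° = 1.424.
True distance = 184 / 1.424 = 184 × cos 45.4° ≈ 129 km.

129 km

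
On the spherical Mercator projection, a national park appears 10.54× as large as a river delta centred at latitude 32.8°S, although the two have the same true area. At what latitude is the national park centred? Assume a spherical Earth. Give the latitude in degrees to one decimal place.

75.0°

Mercator areal scale is sec²φ, so apparent-area ratio = sec²φ₁ / sec²φ₂ = cos²φ₂ / cos²φ₁.
cos²φ₂ / cos²φ₁ = 10.54  ⇒  cos φ₁ = cos 32.8° / √10.54 = 0.8406/3.247 = 0.2589.
φ₁ = arccos(0.2589) ≈ 75.0°.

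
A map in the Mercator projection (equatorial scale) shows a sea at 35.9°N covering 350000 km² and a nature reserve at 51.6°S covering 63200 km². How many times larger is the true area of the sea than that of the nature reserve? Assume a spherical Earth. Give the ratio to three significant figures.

On Mercator the areal scale is sec²φ, so true area = apparent × cos²φ.
True area of sea: 350000 × cos²(35.9°) = 350000 × 0.6562 = 229700 km².
True area of nature reserve: 63200 × cos²(51.6°) = 63200 × 0.3858 = 24380 km².
Ratio = 229700 / 24380 ≈ 9.42.

9.42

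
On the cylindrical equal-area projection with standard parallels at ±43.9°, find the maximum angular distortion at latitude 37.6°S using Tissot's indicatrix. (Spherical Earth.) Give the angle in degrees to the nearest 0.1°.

A cylindrical equal-area projection with standard parallel φ₀ has meridian scale h = cos φ / cos φ₀ and parallel scale k = cos φ₀ / cos φ (so areas are preserved, h·k = 1).
At 37.6°: h = 1.100, k = 0.9095; principal scales a = 1.100, b = 0.9095.
sin(ω/2) = (a − b)/(a + b) = 0.1901/2.009 = 0.09463, so ω = 2 arcsin(0.09463) ≈ 10.9°.

10.9°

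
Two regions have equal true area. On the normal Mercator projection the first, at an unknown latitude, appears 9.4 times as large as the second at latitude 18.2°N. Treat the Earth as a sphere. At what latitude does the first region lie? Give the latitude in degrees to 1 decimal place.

72.0°

On Mercator, (apparent₁)/(apparent₂) = sec²φ₁ / sec²φ₂ when true areas are equal.
cos²φ₂ / cos²φ₁ = 9.4  ⇒  cos φ₁ = cos 18.2° / √9.4 = 0.9500/3.066 = 0.3098.
φ₁ = arccos(0.3098) ≈ 72.0°.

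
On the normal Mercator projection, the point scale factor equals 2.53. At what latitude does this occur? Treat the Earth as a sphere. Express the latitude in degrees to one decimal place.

66.7°

Mercator scale is k = sec φ = 1/cos φ.
1/cos φ = 2.53  ⇒  cos φ = 0.3953  ⇒  φ = arccos(0.3953) ≈ 66.7°.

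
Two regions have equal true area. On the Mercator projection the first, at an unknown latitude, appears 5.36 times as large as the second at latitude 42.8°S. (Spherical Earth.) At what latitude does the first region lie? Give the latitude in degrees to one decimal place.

71.5°

For equal true areas on Mercator, apparent areas scale as sec²φ, so the ratio is cos²φ₂ / cos²φ₁.
cos²φ₂ / cos²φ₁ = 5.36  ⇒  cos φ₁ = cos 42.8° / √5.36 = 0.7337/2.315 = 0.3169.
φ₁ = arccos(0.3169) ≈ 71.5°.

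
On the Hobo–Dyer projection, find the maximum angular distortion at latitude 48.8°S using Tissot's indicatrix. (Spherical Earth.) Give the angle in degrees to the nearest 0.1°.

21.2°

The Hobo–Dyer projection is cylindrical equal-area with φ₀ = 37.5°. Cylindrical equal-area (φ₀ = 37.5°): h = cos φ / cos 37.5° along meridians, k = cos 37.5° / cos φ along parallels; h·k = 1.
At 48.8°: h = 0.8303, k = 1.204; principal scales a = 1.204, b = 0.8303.
sin(ω/2) = (a − b)/(a + b) = 0.3742/2.035 = 0.1839, so ω = 2 arcsin(0.1839) ≈ 21.2°.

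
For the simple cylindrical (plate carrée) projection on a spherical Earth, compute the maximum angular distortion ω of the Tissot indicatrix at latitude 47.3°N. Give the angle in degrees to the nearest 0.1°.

For the equirectangular projection with φ₀ = 0 (plate carrée), h = 1 along meridians and k = sec φ along parallels.
At 47.3°: h = 1.000, k = 1.475; principal scales a = 1.475, b = 1.000.
sin(ω/2) = (a − b)/(a + b) = 0.4746/2.475 = 0.1918, so ω = 2 arcsin(0.1918) ≈ 22.1°.

22.1°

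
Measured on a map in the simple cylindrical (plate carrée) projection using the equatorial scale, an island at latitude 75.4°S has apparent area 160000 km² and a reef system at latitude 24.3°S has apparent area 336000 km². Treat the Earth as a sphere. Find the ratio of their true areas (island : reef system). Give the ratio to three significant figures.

On the plate carrée, areal scale = h·k = 1 × sec φ, so true area = apparent × cos φ.
True area of island: 160000 × cos(75.4°) = 160000 × 0.2521 = 40330 km².
True area of reef system: 336000 × cos(24.3°) = 336000 × 0.9114 = 306200 km².
Ratio = 40330 / 306200 ≈ 0.132.

0.132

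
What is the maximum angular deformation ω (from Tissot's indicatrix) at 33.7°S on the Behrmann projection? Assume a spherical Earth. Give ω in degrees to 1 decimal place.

Behrmann is a cylindrical equal-area projection with standard parallels at ±30°. A cylindrical equal-area projection with standard parallel φ₀ has meridian scale h = cos φ / cos φ₀ and parallel scale k = cos φ₀ / cos φ (so areas are preserved, h·k = 1).
At 33.7°: h = 0.9607, k = 1.041; principal scales a = 1.041, b = 0.9607.
sin(ω/2) = (a − b)/(a + b) = 0.08030/2.002 = 0.04012, so ω = 2 arcsin(0.04012) ≈ 4.6°.

4.6°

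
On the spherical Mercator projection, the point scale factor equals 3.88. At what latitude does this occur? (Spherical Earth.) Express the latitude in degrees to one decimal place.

Mercator scale is k = sec φ = 1/cos φ.
1/cos φ = 3.88  ⇒  cos φ = 0.2577  ⇒  φ = arccos(0.2577) ≈ 75.1°.

75.1°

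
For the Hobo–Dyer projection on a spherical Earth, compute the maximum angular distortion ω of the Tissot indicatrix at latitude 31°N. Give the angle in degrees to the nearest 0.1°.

The Hobo–Dyer projection is cylindrical equal-area with φ₀ = 37.5°. For cylindrical equal-area with standard parallel φ₀, h = cos φ / cos φ₀ and k = cos φ₀ / cos φ, so h·k = 1.
At 31°: h = 1.080, k = 0.9256; principal scales a = 1.080, b = 0.9256.
sin(ω/2) = (a − b)/(a + b) = 0.1549/2.006 = 0.07721, so ω = 2 arcsin(0.07721) ≈ 8.9°.

8.9°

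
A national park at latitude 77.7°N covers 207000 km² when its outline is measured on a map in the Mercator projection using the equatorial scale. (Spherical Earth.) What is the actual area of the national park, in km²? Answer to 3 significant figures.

9390 km²

Mercator is conformal, so the point scale is isotropic: h = k = sec φ = 1/cos φ.
Areal scale = k² = sec²φ = 1/cos²(77.7°) = 1/0.2130² = 22.04.
True area = apparent / (areal scale) = 207000 / 22.04 ≈ 9390 km².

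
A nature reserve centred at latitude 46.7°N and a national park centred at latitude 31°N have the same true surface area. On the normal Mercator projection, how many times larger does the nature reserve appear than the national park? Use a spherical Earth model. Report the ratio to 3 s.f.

1.56

Mercator is conformal with k = sec φ, so areal scale = k² = sec²φ.
At 46.7°: sec²(46.7°) = 1/0.6858² = 2.126.
At 31°: sec²(31°) = 1/0.8572² = 1.361.
Ratio = 2.126/1.361 = cos²(31°)/cos²(46.7°) ≈ 1.56.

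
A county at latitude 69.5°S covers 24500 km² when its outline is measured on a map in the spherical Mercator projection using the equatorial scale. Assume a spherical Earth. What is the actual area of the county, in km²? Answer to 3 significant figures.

The Mercator projection is conformal; its linear scale factor is the same in every direction and equals sec φ = 1/cos φ.
Areal scale = k² = sec²φ = 1/cos²(69.5°) = 1/0.3502² = 8.154.
True area = apparent / (areal scale) = 24500 / 8.154 ≈ 3000 km².

3000 km²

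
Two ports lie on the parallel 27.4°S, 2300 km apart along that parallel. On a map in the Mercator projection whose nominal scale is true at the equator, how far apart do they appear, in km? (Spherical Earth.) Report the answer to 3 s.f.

For Mercator, h = k = sec φ (a conformal cylindrical projection has a single point scale, 1/cos φ).
Along the parallel, k = sec 27.4° = 1/0.8878 = 1.126.
Map distance = 2300 × 1.126 ≈ 2590 km.

2590 km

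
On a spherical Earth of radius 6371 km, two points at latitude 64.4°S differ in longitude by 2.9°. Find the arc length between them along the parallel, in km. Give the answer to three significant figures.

Arc length along a parallel = R cos φ · Δλ (with Δλ in radians).
= 6371 × cos 64.4° × (2.9° × π/180) = 6371 × 0.4321 × 0.05061 ≈ 139 km.

139 km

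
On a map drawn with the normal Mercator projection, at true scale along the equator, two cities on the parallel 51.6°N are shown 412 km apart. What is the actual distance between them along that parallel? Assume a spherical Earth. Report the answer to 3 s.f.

For Mercator, h = k = sec φ (a conformal cylindrical projection has a single point scale, 1/cos φ).
Along the parallel at 51.6°, map distances are exaggerated by k = sec 51.6° = 1.610.
True distance = 412 / 1.610 = 412 × cos 51.6° ≈ 256 km.

256 km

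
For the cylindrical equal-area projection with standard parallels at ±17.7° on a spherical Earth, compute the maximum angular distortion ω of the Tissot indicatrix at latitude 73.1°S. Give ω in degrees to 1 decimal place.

A cylindrical equal-area projection with standard parallel φ₀ has meridian scale h = cos φ / cos φ₀ and parallel scale k = cos φ₀ / cos φ (so areas are preserved, h·k = 1).
At 73.1°: h = 0.3051, k = 3.277; principal scales a = 3.277, b = 0.3051.
sin(ω/2) = (a − b)/(a + b) = 2.972/3.582 = 0.8296, so ω = 2 arcsin(0.8296) ≈ 112.1°.

112.1°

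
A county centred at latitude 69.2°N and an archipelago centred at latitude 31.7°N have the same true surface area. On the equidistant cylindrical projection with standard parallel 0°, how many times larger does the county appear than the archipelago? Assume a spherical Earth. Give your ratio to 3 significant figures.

2.40

Plate carrée maps x = Rλ, y = Rφ. The meridian scale is h = 1 and the parallel scale is k = 1/cos φ = sec φ.
Areal scale at 69.2°: h·k = 1.000 × 2.816 = 2.816.
Areal scale at 31.7°: h·k = 1.000 × 1.175 = 1.175.
Ratio = 2.816/1.175 ≈ 2.40.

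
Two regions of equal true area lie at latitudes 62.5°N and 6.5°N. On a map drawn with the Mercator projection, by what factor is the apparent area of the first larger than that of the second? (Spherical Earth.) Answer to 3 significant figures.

4.63

Mercator areal scale is sec²φ.
At 62.5°: sec²(62.5°) = 1/0.4617² = 4.690.
At 6.5°: sec²(6.5°) = 1/0.9936² = 1.013.
Ratio = 4.690/1.013 = cos²(6.5°)/cos²(62.5°) ≈ 4.63.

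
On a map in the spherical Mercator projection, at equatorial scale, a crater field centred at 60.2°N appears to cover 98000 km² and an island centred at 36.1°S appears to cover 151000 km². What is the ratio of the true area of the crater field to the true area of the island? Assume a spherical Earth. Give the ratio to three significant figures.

0.246

On Mercator the areal scale is sec²φ, so true area = apparent × cos²φ.
True area of crater field: 98000 × cos²(60.2°) = 98000 × 0.2470 = 24200 km².
True area of island: 151000 × cos²(36.1°) = 151000 × 0.6528 = 98580 km².
Ratio = 24200 / 98580 ≈ 0.246.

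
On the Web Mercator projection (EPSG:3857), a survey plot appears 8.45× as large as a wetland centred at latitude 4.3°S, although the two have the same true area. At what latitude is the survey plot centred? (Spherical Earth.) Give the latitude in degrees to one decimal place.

On Mercator, (apparent₁)/(apparent₂) = sec²φ₁ / sec²φ₂ when true areas are equal.
cos²φ₂ / cos²φ₁ = 8.45  ⇒  cos φ₁ = cos 4.3° / √8.45 = 0.9972/2.907 = 0.3430.
φ₁ = arccos(0.3430) ≈ 69.9°.

69.9°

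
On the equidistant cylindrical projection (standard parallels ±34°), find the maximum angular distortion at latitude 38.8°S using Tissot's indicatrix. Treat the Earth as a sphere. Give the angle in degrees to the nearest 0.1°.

3.5°

The equidistant cylindrical projection with φ₀ = 34° has h = 1 (meridians true) and k = cos φ₀ / cos φ along parallels.
At 38.8°: h = 1.000, k = 1.064; principal scales a = 1.064, b = 1.000.
sin(ω/2) = (a − b)/(a + b) = 0.06377/2.064 = 0.03090, so ω = 2 arcsin(0.03090) ≈ 3.5°.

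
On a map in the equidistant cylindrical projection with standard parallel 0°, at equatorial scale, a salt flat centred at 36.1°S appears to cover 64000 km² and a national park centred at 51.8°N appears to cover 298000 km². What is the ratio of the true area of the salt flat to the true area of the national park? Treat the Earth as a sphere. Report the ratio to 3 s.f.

On the plate carrée, areal scale = h·k = 1 × sec φ, so true area = apparent × cos φ.
True area of salt flat: 64000 × cos(36.1°) = 64000 × 0.8080 = 51710 km².
True area of national park: 298000 × cos(51.8°) = 298000 × 0.6184 = 184300 km².
Ratio = 51710 / 184300 ≈ 0.281.

0.281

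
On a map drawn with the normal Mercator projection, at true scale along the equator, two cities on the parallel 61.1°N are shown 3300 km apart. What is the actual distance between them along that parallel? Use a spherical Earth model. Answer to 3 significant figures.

1590 km

Mercator is conformal, so the point scale is isotropic: h = k = sec φ = 1/cos φ.
Along the parallel at 61.1°, map distances are exaggerated by k = sec 61.1° = 2.069.
True distance = 3300 / 2.069 = 3300 × cos 61.1° ≈ 1590 km.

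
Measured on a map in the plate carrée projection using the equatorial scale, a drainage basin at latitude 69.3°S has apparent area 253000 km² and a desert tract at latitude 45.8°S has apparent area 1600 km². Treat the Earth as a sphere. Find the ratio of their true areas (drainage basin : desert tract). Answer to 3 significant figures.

On the plate carrée, areal scale = h·k = 1 × sec φ, so true area = apparent × cos φ.
True area of drainage basin: 253000 × cos(69.3°) = 253000 × 0.3535 = 89430 km².
True area of desert tract: 1600 × cos(45.8°) = 1600 × 0.6972 = 1115 km².
Ratio = 89430 / 1115 ≈ 80.2.

80.2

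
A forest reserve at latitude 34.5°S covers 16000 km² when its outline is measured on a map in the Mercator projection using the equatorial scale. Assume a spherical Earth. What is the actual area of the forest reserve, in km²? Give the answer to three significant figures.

For Mercator, h = k = sec φ (a conformal cylindrical projection has a single point scale, 1/cos φ).
Areal scale = k² = sec²φ = 1/cos²(34.5°) = 1/0.8241² = 1.472.
True area = apparent / (areal scale) = 16000 / 1.472 ≈ 10900 km².

10900 km²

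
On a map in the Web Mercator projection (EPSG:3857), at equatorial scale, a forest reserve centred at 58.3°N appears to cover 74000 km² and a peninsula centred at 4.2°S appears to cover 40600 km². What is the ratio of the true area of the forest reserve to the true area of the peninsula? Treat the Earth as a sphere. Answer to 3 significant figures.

0.506

On Mercator the areal scale is sec²φ, so true area = apparent × cos²φ.
True area of forest reserve: 74000 × cos²(58.3°) = 74000 × 0.2761 = 20430 km².
True area of peninsula: 40600 × cos²(4.2°) = 40600 × 0.9946 = 40380 km².
Ratio = 20430 / 40380 ≈ 0.506.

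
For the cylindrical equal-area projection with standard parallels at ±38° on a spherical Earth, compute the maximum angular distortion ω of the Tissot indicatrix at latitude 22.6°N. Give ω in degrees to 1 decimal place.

18.1°

A cylindrical equal-area projection with standard parallel φ₀ has meridian scale h = cos φ / cos φ₀ and parallel scale k = cos φ₀ / cos φ (so areas are preserved, h·k = 1).
At 22.6°: h = 1.172, k = 0.8536; principal scales a = 1.172, b = 0.8536.
sin(ω/2) = (a − b)/(a + b) = 0.3180/2.025 = 0.1570, so ω = 2 arcsin(0.1570) ≈ 18.1°.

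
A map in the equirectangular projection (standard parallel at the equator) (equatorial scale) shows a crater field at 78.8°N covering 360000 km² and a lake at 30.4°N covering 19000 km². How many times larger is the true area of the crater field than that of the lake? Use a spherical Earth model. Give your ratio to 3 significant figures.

4.27

Plate carrée has h = 1 and k = sec φ, giving areal scale sec φ; true area = (apparent area) · cos φ.
True area of crater field: 360000 × cos(78.8°) = 360000 × 0.1942 = 69920 km².
True area of lake: 19000 × cos(30.4°) = 19000 × 0.8625 = 16390 km².
Ratio = 69920 / 16390 ≈ 4.27.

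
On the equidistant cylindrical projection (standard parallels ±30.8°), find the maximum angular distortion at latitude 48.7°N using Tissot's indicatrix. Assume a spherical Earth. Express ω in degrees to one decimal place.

15.1°

With standard parallel φ₀ = 30.8°, the equirectangular projection gives x = Rλ cos φ₀, y = Rφ, so h = 1 and k = cos 30.8° / cos φ.
At 48.7°: h = 1.000, k = 1.301; principal scales a = 1.301, b = 1.000.
sin(ω/2) = (a − b)/(a + b) = 0.3015/2.301 = 0.1310, so ω = 2 arcsin(0.1310) ≈ 15.1°.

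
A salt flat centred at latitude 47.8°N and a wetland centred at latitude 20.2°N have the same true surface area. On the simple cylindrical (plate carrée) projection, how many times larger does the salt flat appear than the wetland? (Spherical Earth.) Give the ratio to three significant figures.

1.40

Plate carrée maps x = Rλ, y = Rφ. The meridian scale is h = 1 and the parallel scale is k = 1/cos φ = sec φ.
Areal scale at 47.8°: h·k = 1.000 × 1.489 = 1.489.
Areal scale at 20.2°: h·k = 1.000 × 1.066 = 1.066.
Ratio = 1.489/1.066 ≈ 1.40.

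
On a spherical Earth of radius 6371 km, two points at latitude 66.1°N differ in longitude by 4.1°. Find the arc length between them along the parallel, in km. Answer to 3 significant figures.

185 km

Arc length along a parallel = R cos φ · Δλ (with Δλ in radians).
= 6371 × cos 66.1° × (4.1° × π/180) = 6371 × 0.4051 × 0.07156 ≈ 185 km.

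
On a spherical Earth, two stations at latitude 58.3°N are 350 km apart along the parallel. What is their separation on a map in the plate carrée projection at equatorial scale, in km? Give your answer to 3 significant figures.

In the plate carrée (x = Rλ, y = Rφ), meridians are true-scale (h = 1) and parallels are stretched by k = sec φ.
Along the parallel, k = sec 58.3° = 1/0.5255 = 1.903.
Map distance = 350 × 1.903 ≈ 666 km.

666 km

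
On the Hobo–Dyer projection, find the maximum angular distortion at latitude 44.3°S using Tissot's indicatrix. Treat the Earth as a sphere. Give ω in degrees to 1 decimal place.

The Hobo–Dyer projection is cylindrical equal-area with φ₀ = 37.5°. A cylindrical equal-area projection with standard parallel φ₀ has meridian scale h = cos φ / cos φ₀ and parallel scale k = cos φ₀ / cos φ (so areas are preserved, h·k = 1).
At 44.3°: h = 0.9021, k = 1.109; principal scales a = 1.109, b = 0.9021.
sin(ω/2) = (a − b)/(a + b) = 0.2064/2.011 = 0.1027, so ω = 2 arcsin(0.1027) ≈ 11.8°.

11.8°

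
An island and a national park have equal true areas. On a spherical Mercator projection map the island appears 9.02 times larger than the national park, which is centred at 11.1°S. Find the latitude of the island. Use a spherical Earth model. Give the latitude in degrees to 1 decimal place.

On Mercator, (apparent₁)/(apparent₂) = sec²φ₁ / sec²φ₂ when true areas are equal.
cos²φ₂ / cos²φ₁ = 9.02  ⇒  cos φ₁ = cos 11.1° / √9.02 = 0.9813/3.003 = 0.3267.
φ₁ = arccos(0.3267) ≈ 70.9°.

70.9°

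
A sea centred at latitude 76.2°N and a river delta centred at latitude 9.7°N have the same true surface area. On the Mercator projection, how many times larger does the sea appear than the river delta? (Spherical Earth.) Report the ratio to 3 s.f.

Mercator areal scale is sec²φ.
At 76.2°: sec²(76.2°) = 1/0.2385² = 17.58.
At 9.7°: sec²(9.7°) = 1/0.9857² = 1.029.
Ratio = 17.58/1.029 = cos²(9.7°)/cos²(76.2°) ≈ 17.1.

17.1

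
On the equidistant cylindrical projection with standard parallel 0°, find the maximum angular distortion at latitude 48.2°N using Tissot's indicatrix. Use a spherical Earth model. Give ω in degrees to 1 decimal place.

23.1°

In the plate carrée (x = Rλ, y = Rφ), meridians are true-scale (h = 1) and parallels are stretched by k = sec φ.
At 48.2°: h = 1.000, k = 1.500; principal scales a = 1.500, b = 1.000.
sin(ω/2) = (a − b)/(a + b) = 0.5003/2.500 = 0.2001, so ω = 2 arcsin(0.2001) ≈ 23.1°.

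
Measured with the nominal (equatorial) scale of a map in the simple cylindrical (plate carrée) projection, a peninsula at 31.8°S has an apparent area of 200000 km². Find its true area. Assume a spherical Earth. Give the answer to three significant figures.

170000 km²

Plate carrée maps x = Rλ, y = Rφ. The meridian scale is h = 1 and the parallel scale is k = 1/cos φ = sec φ.
Areal scale = h·k = 1 × sec φ; at 31.8°, h = 1.000, k = 1.177, so h·k = 1.177.
True area = apparent / (areal scale) = 200000 / 1.177 ≈ 170000 km².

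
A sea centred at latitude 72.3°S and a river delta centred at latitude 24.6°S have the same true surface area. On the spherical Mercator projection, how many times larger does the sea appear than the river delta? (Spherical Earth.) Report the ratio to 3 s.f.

Mercator areal scale is sec²φ.
At 72.3°: sec²(72.3°) = 1/0.3040² = 10.82.
At 24.6°: sec²(24.6°) = 1/0.9092² = 1.210.
Ratio = 10.82/1.210 = cos²(24.6°)/cos²(72.3°) ≈ 8.94.

8.94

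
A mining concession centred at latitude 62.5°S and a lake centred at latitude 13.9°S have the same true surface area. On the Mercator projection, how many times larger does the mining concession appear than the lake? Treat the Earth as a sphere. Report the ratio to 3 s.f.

4.42

On Mercator, area is exaggerated by sec²φ = 1/cos²φ.
At 62.5°: sec²(62.5°) = 1/0.4617² = 4.690.
At 13.9°: sec²(13.9°) = 1/0.9707² = 1.061.
Ratio = 4.690/1.061 = cos²(13.9°)/cos²(62.5°) ≈ 4.42.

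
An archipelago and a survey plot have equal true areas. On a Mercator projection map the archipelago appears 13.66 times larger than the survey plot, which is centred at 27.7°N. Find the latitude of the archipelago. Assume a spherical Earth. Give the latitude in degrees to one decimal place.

76.1°

For equal true areas on Mercator, apparent areas scale as sec²φ, so the ratio is cos²φ₂ / cos²φ₁.
cos²φ₂ / cos²φ₁ = 13.66  ⇒  cos φ₁ = cos 27.7° / √13.66 = 0.8854/3.696 = 0.2396.
φ₁ = arccos(0.2396) ≈ 76.1°.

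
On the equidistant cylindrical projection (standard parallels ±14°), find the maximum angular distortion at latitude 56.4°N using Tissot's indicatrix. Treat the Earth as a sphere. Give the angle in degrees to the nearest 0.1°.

31.8°

In the equirectangular projection with standard parallel φ₀ = 14° (x = Rλ cos φ₀, y = Rφ), meridians are true-scale (h = 1) and the parallel scale is k = cos φ₀ / cos φ.
At 56.4°: h = 1.000, k = 1.753; principal scales a = 1.753, b = 1.000.
sin(ω/2) = (a − b)/(a + b) = 0.7534/2.753 = 0.2736, so ω = 2 arcsin(0.2736) ≈ 31.8°.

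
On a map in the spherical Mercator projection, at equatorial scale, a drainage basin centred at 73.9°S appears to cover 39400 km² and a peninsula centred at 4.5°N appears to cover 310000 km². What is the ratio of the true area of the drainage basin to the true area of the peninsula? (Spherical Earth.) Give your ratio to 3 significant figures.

0.00983

Since Mercator area scale is 1/cos²φ, the true area equals the apparent area multiplied by cos²φ.
True area of drainage basin: 39400 × cos²(73.9°) = 39400 × 0.07690 = 3030 km².
True area of peninsula: 310000 × cos²(4.5°) = 310000 × 0.9938 = 308100 km².
Ratio = 3030 / 308100 ≈ 0.00983.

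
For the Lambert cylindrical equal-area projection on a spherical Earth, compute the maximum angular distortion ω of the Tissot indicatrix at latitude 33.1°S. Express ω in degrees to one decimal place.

20.2°

The Lambert cylindrical equal-area projection is the cylindrical equal-area projection with its standard parallel at the equator (φ₀ = 0). For cylindrical equal-area with standard parallel φ₀, h = cos φ / cos φ₀ and k = cos φ₀ / cos φ, so h·k = 1.
At 33.1°: h = 0.8377, k = 1.194; principal scales a = 1.194, b = 0.8377.
sin(ω/2) = (a − b)/(a + b) = 0.3560/2.031 = 0.1752, so ω = 2 arcsin(0.1752) ≈ 20.2°.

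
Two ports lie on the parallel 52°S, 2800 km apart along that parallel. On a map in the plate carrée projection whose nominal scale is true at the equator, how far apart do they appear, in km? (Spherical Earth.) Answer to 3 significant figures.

Plate carrée maps x = Rλ, y = Rφ. The meridian scale is h = 1 and the parallel scale is k = 1/cos φ = sec φ.
Along the parallel, k = sec 52° = 1/0.6157 = 1.624.
Map distance = 2800 × 1.624 ≈ 4550 km.

4550 km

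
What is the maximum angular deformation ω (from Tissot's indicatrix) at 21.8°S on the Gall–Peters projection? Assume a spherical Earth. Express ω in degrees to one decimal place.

Gall–Peters is a cylindrical equal-area projection with standard parallels at ±45°. A cylindrical equal-area projection with standard parallel φ₀ has meridian scale h = cos φ / cos φ₀ and parallel scale k = cos φ₀ / cos φ (so areas are preserved, h·k = 1).
At 21.8°: h = 1.313, k = 0.7616; principal scales a = 1.313, b = 0.7616.
sin(ω/2) = (a − b)/(a + b) = 0.5515/2.075 = 0.2658, so ω = 2 arcsin(0.2658) ≈ 30.8°.

30.8°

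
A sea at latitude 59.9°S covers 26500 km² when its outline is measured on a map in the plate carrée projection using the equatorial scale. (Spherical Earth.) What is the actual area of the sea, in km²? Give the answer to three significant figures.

Plate carrée maps x = Rλ, y = Rφ. The meridian scale is h = 1 and the parallel scale is k = 1/cos φ = sec φ.
Areal scale = h·k = 1 × sec φ; at 59.9°, h = 1.000, k = 1.994, so h·k = 1.994.
True area = apparent / (areal scale) = 26500 / 1.994 ≈ 13300 km².

13300 km²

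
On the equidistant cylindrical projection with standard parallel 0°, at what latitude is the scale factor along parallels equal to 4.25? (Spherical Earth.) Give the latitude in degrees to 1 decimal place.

76.4°

Plate carrée: h = 1, k = sec φ along parallels.
sec φ = 4.25  ⇒  cos φ = 0.2353  ⇒  φ ≈ 76.4°.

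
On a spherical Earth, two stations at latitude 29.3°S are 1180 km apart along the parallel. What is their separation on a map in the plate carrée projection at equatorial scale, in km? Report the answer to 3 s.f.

Plate carrée maps x = Rλ, y = Rφ. The meridian scale is h = 1 and the parallel scale is k = 1/cos φ = sec φ.
Along the parallel, k = sec 29.3° = 1/0.8721 = 1.147.
Map distance = 1180 × 1.147 ≈ 1350 km.

1350 km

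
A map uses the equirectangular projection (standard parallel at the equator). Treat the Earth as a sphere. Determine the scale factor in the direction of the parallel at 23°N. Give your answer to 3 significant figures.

For the equirectangular projection with φ₀ = 0 (plate carrée), h = 1 along meridians and k = sec φ along parallels.
k = 1/cos 23° = 1/0.9205 = 1.086.

1.09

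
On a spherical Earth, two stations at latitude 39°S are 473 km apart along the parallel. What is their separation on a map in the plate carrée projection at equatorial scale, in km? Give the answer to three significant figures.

Plate carrée maps x = Rλ, y = Rφ. The meridian scale is h = 1 and the parallel scale is k = 1/cos φ = sec φ.
Along the parallel, k = sec 39° = 1/0.7771 = 1.287.
Map distance = 473 × 1.287 ≈ 609 km.

609 km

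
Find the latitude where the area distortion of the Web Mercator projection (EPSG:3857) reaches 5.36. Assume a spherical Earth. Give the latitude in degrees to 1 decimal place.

64.4°

Mercator areal scale is sec²φ.
sec²φ = 5.36  ⇒  cos²φ = 0.1866  ⇒  cos φ = 0.4319.
φ = arccos(0.4319) ≈ 64.4°.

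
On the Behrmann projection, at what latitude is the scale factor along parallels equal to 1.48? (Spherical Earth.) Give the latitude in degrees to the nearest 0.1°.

54.2°

Behrmann is a cylindrical equal-area projection with standard parallels at ±30°. Cylindrical equal-area (φ₀ = 30°): h = cos φ / cos 30° along meridians, k = cos 30° / cos φ along parallels; h·k = 1.
k = cos φ₀ / cos φ = 1.48  ⇒  cos φ = cos 30° / 1.48 = 0.5852.
φ = arccos(0.5852) ≈ 54.2°.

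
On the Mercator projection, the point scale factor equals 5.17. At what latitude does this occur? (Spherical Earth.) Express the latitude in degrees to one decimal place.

Mercator scale is k = sec φ = 1/cos φ.
1/cos φ = 5.17  ⇒  cos φ = 0.1934  ⇒  φ = arccos(0.1934) ≈ 78.8°.

78.8°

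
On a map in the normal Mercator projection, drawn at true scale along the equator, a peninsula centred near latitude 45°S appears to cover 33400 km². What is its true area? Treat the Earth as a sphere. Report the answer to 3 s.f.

16700 km²

For Mercator, h = k = sec φ (a conformal cylindrical projection has a single point scale, 1/cos φ).
Areal scale = k² = sec²φ = 1/cos²(45°) = 1/0.7071² = 2.000.
True area = apparent / (areal scale) = 33400 / 2.000 ≈ 16700 km².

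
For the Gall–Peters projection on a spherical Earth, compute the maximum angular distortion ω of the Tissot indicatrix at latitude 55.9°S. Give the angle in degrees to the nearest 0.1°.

26.4°

The Gall–Peters projection is cylindrical equal-area with φ₀ = 45°. A cylindrical equal-area projection with standard parallel φ₀ has meridian scale h = cos φ / cos φ₀ and parallel scale k = cos φ₀ / cos φ (so areas are preserved, h·k = 1).
At 55.9°: h = 0.7929, k = 1.261; principal scales a = 1.261, b = 0.7929.
sin(ω/2) = (a − b)/(a + b) = 0.4684/2.054 = 0.2280, so ω = 2 arcsin(0.2280) ≈ 26.4°.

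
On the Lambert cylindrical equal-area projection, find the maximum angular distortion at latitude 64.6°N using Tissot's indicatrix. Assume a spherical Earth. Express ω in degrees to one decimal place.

87.1°

The Lambert cylindrical equal-area projection is the cylindrical equal-area projection with its standard parallel at the equator (φ₀ = 0). For cylindrical equal-area with standard parallel φ₀, h = cos φ / cos φ₀ and k = cos φ₀ / cos φ, so h·k = 1.
At 64.6°: h = 0.4289, k = 2.331; principal scales a = 2.331, b = 0.4289.
sin(ω/2) = (a − b)/(a + b) = 1.902/2.760 = 0.6892, so ω = 2 arcsin(0.6892) ≈ 87.1°.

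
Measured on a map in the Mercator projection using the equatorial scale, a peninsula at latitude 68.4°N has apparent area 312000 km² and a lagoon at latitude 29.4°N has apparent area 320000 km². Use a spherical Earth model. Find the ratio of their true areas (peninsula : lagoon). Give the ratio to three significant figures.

0.174

Since Mercator area scale is 1/cos²φ, the true area equals the apparent area multiplied by cos²φ.
True area of peninsula: 312000 × cos²(68.4°) = 312000 × 0.1355 = 42280 km².
True area of lagoon: 320000 × cos²(29.4°) = 320000 × 0.7590 = 242900 km².
Ratio = 42280 / 242900 ≈ 0.174.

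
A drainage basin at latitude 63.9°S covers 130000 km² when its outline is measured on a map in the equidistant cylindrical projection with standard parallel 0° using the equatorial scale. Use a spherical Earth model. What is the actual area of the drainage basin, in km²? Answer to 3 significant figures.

57200 km²

In the plate carrée (x = Rλ, y = Rφ), meridians are true-scale (h = 1) and parallels are stretched by k = sec φ.
Areal scale = h·k = 1 × sec φ; at 63.9°, h = 1.000, k = 2.273, so h·k = 2.273.
True area = apparent / (areal scale) = 130000 / 2.273 ≈ 57200 km².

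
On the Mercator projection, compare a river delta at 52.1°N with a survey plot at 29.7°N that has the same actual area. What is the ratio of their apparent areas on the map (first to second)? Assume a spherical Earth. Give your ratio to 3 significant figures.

On Mercator, area is exaggerated by sec²φ = 1/cos²φ.
At 52.1°: sec²(52.1°) = 1/0.6143² = 2.650.
At 29.7°: sec²(29.7°) = 1/0.8686² = 1.325.
Ratio = 2.650/1.325 = cos²(29.7°)/cos²(52.1°) ≈ 2.00.

2.00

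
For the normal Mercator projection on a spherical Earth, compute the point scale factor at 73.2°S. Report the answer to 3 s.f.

3.46

For Mercator, h = k = sec φ (a conformal cylindrical projection has a single point scale, 1/cos φ).
k = 1/cos 73.2° = 1/0.2890 = 3.460.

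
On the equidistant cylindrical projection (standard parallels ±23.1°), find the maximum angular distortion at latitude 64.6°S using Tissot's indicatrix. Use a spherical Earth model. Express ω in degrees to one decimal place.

42.7°

With standard parallel φ₀ = 23.1°, the equirectangular projection gives x = Rλ cos φ₀, y = Rφ, so h = 1 and k = cos 23.1° / cos φ.
At 64.6°: h = 1.000, k = 2.144; principal scales a = 2.144, b = 1.000.
sin(ω/2) = (a − b)/(a + b) = 1.144/3.144 = 0.3640, so ω = 2 arcsin(0.3640) ≈ 42.7°.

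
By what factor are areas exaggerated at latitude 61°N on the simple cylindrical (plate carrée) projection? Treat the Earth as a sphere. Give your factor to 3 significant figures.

In the plate carrée (x = Rλ, y = Rφ), meridians are true-scale (h = 1) and parallels are stretched by k = sec φ.
Areal scale = h·k = 1 × sec φ; at 61°, h = 1.000, k = 2.063, so h·k = 2.063.

2.06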